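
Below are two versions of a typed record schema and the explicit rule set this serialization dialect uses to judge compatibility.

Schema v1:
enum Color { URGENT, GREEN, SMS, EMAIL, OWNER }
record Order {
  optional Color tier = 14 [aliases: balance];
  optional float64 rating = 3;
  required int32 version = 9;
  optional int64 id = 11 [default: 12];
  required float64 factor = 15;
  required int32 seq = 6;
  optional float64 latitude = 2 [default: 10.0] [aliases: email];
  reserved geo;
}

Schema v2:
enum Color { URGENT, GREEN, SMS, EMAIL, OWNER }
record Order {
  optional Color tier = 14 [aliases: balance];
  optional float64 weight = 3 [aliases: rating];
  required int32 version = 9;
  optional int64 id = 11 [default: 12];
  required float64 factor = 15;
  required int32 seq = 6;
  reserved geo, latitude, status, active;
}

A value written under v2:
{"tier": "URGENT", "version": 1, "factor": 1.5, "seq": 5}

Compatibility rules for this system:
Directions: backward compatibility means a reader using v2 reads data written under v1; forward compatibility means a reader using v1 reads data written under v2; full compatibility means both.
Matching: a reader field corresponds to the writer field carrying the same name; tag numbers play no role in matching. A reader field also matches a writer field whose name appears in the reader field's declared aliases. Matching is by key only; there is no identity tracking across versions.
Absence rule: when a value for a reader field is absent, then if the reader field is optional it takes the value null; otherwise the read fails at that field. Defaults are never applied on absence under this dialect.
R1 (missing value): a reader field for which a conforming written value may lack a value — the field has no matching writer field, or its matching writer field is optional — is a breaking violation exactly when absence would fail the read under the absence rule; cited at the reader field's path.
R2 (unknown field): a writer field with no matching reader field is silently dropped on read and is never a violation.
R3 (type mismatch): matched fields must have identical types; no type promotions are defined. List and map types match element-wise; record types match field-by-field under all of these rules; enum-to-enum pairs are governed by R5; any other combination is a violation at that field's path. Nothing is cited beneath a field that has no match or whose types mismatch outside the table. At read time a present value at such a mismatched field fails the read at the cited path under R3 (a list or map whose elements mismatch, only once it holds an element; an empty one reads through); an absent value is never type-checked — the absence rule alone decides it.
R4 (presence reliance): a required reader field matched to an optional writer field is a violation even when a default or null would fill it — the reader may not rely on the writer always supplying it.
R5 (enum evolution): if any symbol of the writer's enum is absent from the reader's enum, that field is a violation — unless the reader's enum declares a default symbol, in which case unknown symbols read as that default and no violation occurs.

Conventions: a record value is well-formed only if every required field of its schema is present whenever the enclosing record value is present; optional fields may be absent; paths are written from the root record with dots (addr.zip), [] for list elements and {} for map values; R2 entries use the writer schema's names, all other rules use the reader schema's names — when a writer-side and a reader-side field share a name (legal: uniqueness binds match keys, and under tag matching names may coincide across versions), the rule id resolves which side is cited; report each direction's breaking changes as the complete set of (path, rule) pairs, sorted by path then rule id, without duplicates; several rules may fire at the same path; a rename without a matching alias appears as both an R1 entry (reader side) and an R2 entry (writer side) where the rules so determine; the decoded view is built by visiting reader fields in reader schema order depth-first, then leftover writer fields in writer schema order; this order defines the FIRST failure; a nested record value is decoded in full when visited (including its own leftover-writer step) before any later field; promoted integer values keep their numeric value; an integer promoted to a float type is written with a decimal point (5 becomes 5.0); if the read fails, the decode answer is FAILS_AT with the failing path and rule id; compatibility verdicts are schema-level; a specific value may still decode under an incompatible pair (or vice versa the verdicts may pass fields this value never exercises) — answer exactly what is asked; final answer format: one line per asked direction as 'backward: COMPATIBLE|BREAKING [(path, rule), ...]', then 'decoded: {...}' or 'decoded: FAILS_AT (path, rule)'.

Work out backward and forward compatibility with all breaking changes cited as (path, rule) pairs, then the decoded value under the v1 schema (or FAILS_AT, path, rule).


each type pair in Order: writer, then reader
backward for Order (reader v2, writer v1):
  tier: Color -> Color, writer optional; from tier
  weight: float64 -> float64, writer optional; from rating
  version: int32 -> int32, writer required; from version
  id: int64 -> int64, writer optional; from id
  factor: float64 -> float64, writer required; from factor
  seq: int32 -> int32, writer required; from seq
  writer field latitude has no reader counterpart
  nothing fires on Order: backward is COMPATIBLE
forward for Order (reader v1, writer v2):
  tier: Color -> Color, writer optional; from tier
  rating has no writer counterpart
  version: int32 -> int32, writer required; from version
  id: int64 -> int64, writer optional; from id
  factor: float64 -> float64, writer required; from factor
  seq: int32 -> int32, writer required; from seq
  latitude has no writer counterpart
  writer field weight has no reader counterpart
  nothing fires on Order: forward is COMPATIBLE
decoding the Order value with the v1 reader:
  tier := "URGENT"
  rating := null (not supplied -> null)
  version := 1
  id := null (not supplied -> null)
  factor := 1.5
  seq := 5
  latitude := null (not supplied -> null)
  => decoded: {"tier": "URGENT", "rating": null, "version": 1, "id": null, "factor": 1.5, "seq": 5, "latitude": null}

backward: COMPATIBLE []; forward: COMPATIBLE []; decoded: {"tier": "URGENT", "rating": null, "version": 1, "id": null, "factor": 1.5, "seq": 5, "latitude": null}


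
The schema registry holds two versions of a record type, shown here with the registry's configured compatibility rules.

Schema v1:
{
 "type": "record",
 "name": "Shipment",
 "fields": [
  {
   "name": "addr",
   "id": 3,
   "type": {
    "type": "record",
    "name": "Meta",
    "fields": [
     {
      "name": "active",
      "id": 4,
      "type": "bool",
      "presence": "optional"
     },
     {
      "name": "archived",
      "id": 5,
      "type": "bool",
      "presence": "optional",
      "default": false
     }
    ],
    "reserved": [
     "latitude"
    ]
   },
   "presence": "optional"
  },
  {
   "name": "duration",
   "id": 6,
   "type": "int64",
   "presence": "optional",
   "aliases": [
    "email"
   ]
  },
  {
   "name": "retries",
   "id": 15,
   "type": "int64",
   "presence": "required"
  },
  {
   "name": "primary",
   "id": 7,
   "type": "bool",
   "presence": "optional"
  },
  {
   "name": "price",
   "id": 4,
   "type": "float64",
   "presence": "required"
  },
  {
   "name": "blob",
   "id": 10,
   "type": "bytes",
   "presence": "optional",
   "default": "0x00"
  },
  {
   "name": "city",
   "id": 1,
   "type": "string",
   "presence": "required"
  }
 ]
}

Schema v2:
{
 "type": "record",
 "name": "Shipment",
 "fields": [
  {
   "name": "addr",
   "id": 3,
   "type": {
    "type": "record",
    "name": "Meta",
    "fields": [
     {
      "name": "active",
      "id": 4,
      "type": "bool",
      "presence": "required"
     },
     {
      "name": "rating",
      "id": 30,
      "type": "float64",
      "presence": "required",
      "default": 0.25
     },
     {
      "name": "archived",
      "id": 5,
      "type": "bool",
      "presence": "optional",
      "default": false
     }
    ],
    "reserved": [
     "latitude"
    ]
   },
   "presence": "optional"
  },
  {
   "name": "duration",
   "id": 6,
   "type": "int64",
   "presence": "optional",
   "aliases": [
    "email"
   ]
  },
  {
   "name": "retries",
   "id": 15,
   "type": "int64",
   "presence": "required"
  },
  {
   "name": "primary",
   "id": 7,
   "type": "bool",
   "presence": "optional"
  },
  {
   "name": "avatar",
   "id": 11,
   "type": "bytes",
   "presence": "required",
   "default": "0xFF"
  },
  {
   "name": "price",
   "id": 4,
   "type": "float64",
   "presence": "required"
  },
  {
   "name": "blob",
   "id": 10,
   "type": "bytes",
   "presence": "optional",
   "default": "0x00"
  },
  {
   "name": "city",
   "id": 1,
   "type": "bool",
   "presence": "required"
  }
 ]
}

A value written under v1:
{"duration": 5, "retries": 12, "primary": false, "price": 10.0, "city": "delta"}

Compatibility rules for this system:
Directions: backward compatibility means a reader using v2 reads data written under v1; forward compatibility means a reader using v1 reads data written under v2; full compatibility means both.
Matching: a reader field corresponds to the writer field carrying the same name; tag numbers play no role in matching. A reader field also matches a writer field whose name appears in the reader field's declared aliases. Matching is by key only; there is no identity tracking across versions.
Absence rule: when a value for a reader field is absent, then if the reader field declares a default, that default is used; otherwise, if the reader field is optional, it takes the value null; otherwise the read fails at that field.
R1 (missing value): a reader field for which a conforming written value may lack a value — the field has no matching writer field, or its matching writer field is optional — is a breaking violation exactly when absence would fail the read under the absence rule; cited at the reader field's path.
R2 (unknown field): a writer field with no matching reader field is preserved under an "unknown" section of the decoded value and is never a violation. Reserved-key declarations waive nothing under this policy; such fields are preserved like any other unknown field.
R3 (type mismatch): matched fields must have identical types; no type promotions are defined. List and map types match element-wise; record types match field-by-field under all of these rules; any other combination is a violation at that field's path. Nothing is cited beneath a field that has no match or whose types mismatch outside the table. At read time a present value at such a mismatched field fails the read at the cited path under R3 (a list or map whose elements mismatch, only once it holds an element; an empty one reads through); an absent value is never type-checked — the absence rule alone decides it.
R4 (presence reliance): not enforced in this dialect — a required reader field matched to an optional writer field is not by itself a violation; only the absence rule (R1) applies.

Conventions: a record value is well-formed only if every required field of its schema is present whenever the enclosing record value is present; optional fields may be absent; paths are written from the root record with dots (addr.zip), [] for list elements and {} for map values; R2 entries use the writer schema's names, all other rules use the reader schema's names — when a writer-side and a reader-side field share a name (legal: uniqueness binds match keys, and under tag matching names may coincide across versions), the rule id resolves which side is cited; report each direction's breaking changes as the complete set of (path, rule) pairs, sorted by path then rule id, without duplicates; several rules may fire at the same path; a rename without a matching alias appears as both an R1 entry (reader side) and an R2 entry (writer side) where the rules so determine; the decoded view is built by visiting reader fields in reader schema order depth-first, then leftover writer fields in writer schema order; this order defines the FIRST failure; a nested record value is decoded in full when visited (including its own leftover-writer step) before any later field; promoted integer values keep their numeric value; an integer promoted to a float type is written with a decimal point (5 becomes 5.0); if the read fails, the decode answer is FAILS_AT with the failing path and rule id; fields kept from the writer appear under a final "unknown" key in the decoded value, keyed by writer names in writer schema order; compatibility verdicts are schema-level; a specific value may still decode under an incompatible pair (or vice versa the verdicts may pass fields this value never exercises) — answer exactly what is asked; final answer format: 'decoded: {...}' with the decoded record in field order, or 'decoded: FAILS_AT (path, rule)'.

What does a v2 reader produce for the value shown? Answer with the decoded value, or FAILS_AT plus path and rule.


arrows below run writer -> reader for Shipment
decode walk for Shipment under reader schema v2:
  addr := null (not supplied -> null)
  duration := 5
  retries := 12
  primary := false
  avatar := 0xFF (no value, default fills)
  price := 10.0
  blob := 0x00 (no value, default fills)
  read fails at city under R3
  => FAILS_AT (city, R3)
ruling out the remaining Shipment differences:
  field active in record Meta: optional changed to required -> affects the rule determinations only; this particular Shipment value decodes identically
  added field avatar to record Shipment: required bytes, tag 11, default 0xFF (in v2 it sits immediately before price) -> inert under this dialect — no rule fires on Shipment and the result does not move
  added field rating to record Meta: required float64, tag 30, default 0.25 (in v2 it sits immediately before archived) -> inert under this dialect — no rule fires on Shipment and the result does not move

decoded: FAILS_AT (city, R3)


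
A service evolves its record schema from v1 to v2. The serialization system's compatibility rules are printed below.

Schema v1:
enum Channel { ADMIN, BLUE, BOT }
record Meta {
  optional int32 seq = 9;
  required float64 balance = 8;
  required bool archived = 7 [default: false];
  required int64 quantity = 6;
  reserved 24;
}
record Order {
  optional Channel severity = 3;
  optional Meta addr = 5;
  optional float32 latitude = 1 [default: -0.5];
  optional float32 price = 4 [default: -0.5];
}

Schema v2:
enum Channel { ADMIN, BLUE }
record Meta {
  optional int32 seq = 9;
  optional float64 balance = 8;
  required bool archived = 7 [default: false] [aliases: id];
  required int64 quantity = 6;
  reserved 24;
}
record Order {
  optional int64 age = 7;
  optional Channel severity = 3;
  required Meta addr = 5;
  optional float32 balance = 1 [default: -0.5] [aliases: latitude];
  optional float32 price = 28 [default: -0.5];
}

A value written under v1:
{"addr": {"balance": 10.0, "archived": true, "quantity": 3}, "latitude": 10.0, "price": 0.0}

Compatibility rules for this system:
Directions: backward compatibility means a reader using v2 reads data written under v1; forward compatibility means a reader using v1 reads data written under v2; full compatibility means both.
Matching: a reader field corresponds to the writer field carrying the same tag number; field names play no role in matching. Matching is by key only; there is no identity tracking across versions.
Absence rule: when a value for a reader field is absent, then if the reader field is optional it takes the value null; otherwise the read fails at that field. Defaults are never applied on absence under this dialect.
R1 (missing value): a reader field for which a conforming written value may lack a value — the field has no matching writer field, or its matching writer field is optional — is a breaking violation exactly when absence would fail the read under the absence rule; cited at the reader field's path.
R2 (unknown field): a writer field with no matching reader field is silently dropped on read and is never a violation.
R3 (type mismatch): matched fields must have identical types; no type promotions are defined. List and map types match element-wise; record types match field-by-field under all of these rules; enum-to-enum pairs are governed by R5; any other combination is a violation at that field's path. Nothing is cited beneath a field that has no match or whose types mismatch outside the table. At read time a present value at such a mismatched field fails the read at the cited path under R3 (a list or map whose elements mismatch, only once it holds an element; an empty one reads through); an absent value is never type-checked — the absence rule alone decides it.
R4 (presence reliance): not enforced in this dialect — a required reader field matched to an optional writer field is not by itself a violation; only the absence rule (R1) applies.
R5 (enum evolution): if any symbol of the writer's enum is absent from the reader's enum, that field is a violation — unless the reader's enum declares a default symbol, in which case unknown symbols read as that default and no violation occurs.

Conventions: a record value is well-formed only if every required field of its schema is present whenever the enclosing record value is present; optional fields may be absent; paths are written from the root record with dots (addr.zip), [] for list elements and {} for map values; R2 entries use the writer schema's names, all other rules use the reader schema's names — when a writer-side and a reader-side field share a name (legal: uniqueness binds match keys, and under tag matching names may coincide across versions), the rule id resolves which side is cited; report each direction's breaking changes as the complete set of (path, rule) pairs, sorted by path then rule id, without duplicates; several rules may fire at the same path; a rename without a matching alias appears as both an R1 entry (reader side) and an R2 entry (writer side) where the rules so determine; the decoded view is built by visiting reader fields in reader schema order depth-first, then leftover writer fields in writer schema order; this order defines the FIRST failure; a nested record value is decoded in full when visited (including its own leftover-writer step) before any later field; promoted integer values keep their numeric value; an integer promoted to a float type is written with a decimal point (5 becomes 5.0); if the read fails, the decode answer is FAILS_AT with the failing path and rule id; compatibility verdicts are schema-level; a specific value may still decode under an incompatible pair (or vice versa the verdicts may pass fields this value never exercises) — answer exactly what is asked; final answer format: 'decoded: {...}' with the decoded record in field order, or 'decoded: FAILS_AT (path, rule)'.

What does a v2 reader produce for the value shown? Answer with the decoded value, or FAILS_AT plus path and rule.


decoded: {"age": null, "severity": null, "addr": {"seq": null, "balance": 10.0, "archived": true, "quantity": 3}, "balance": 10.0, "price": null}

each type pair in Order: writer, then reader
decode (reader v2):
  age := null (not supplied -> null)
  severity := null (not supplied -> null)
  addr.seq := null (not supplied -> null)
  addr.balance := 10.0
  addr.archived := true
  addr.quantity := 3
  balance := 10.0 (from writer latitude)
  price := null (not supplied -> null)
  writer price: unmatched, discarded
  => decoded: {"age": null, "severity": null, "addr": {"seq": null, "balance": 10.0, "archived": true, "quantity": 3}, "balance": 10.0, "price": null}
ruling out the remaining Order differences:
  enum Channel (field severity in record Order): symbol BOT removed -> changes Order's schema-level verdicts only — the decode of this value is the same
  field addr in record Order: optional changed to required -> changes Order's schema-level verdicts only — the decode of this value is the same
  field balance in record Meta: required changed to optional -> changes Order's schema-level verdicts only — the decode of this value is the same


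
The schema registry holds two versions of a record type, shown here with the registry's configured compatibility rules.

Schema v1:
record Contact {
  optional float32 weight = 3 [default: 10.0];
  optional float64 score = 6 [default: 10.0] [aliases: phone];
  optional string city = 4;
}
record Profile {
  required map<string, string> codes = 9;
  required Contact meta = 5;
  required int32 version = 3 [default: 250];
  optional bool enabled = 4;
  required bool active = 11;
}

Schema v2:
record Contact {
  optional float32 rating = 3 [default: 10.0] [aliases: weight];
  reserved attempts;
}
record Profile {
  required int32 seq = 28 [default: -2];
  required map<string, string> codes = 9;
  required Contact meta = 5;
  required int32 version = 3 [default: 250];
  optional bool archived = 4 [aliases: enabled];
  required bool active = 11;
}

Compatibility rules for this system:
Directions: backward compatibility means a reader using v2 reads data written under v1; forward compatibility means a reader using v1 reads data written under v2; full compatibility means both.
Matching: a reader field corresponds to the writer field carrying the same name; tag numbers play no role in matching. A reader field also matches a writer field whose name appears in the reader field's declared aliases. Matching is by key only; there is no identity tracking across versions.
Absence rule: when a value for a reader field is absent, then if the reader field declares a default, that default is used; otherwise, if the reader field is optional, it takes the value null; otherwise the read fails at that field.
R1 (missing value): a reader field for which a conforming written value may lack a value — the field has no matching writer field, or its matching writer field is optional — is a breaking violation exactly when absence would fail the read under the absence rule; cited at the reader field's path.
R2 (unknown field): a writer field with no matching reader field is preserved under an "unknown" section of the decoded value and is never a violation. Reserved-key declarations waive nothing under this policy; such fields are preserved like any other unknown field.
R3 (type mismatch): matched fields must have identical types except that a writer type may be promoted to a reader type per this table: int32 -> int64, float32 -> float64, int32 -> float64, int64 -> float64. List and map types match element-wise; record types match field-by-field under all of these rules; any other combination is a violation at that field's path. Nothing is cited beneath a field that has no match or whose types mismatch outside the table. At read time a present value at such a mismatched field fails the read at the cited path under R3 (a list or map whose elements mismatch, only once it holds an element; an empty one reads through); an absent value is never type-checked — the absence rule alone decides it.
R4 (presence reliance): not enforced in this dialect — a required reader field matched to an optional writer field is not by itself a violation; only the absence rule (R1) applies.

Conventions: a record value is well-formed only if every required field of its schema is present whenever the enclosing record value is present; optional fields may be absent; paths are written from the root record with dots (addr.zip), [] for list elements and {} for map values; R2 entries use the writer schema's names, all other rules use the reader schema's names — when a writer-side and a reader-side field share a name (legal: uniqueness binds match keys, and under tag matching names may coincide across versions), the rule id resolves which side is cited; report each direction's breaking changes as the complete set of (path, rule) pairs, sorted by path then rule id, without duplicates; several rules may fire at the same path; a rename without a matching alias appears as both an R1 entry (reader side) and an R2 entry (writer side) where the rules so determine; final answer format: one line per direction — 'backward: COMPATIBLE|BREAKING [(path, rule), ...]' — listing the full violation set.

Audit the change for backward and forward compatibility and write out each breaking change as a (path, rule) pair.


backward: COMPATIBLE []; forward: COMPATIBLE []

arrows below run writer -> reader for Profile
backward pass over Profile, reader schema v2, writer schema v1:
  seq: no writer-side match
  codes: map<string, string> -> map<string, string>, writer required; from codes
  meta: Contact -> Contact, writer required; from meta
  version: int32 -> int32, writer required; from version
  archived: bool -> bool, writer optional; from enabled
  active: bool -> bool, writer required; from active
  meta.rating: float32 -> float32, writer optional; from meta.weight
  writer meta.score: unknown to reader
  writer meta.city: unknown to reader
  => no violations; backward on Profile: COMPATIBLE
forward pass over Profile, reader schema v1, writer schema v2:
  codes: map<string, string> -> map<string, string>, writer required; from codes
  meta: Contact -> Contact, writer required; from meta
  version: int32 -> int32, writer required; from version
  enabled: no writer-side match
  active: bool -> bool, writer required; from active
  writer seq: unknown to reader
  writer archived: unknown to reader
  meta.weight: no writer-side match
  meta.score: no writer-side match
  meta.city: no writer-side match
  writer meta.rating: unknown to reader
  => no violations; forward on Profile: COMPATIBLE


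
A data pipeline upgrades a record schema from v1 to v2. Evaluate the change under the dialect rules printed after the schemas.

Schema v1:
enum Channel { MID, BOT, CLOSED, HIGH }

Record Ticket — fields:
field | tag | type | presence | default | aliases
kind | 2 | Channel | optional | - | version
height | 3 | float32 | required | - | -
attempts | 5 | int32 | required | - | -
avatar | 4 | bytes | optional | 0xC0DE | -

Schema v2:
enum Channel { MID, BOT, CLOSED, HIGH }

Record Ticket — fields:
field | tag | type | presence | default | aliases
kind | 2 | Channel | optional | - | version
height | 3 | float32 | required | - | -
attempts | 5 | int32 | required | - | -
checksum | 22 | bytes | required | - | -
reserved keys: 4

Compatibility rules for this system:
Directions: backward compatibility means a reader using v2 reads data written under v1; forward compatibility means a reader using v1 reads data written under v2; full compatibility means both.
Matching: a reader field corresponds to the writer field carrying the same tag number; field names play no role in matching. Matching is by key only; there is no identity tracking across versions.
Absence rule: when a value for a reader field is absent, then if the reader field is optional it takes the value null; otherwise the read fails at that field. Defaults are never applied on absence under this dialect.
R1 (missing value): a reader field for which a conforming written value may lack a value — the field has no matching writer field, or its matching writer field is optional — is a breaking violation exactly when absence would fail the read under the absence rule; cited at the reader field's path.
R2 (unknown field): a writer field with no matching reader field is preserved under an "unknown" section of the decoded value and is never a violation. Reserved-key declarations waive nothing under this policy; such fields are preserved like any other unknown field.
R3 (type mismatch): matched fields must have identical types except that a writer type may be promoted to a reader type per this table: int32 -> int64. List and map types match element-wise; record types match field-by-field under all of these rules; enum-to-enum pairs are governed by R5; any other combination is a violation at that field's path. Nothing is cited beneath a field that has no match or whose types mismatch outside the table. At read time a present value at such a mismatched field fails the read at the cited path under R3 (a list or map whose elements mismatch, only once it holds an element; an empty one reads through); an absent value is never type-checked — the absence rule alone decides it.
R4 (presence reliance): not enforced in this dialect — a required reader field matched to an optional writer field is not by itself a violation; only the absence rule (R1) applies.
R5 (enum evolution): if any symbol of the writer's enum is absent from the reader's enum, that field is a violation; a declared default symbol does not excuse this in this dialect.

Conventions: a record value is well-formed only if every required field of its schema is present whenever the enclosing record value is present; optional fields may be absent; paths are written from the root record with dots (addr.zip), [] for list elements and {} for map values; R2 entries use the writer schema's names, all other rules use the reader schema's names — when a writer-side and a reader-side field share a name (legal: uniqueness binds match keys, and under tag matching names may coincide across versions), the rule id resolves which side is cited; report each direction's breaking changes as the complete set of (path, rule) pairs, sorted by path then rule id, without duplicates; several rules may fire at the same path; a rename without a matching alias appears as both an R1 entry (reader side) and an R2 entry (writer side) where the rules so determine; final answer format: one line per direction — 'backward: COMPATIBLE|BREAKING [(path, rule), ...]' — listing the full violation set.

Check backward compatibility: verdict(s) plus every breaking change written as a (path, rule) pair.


backward: BREAKING [(checksum, R1)]

each type pair in Ticket: writer, then reader
backward analysis of Ticket with v2 as reader and v1 as writer:
  kind <- kind (Channel -> Channel, writer optional)
  height <- height (float32 -> float32, writer required)
  attempts <- attempts (int32 -> int32, writer required)
  checksum has no writer counterpart
  avatar (writer side), unknown to reader
  breaking: (checksum, R1)
  backward on Ticket therefore BREAKING (1)
the other Ticket changes do not affect what is asked:
  removed field avatar from record Ticket (its key 4 joins the reserved list) -> triggers nothing under Ticket's printed rules — same verdict


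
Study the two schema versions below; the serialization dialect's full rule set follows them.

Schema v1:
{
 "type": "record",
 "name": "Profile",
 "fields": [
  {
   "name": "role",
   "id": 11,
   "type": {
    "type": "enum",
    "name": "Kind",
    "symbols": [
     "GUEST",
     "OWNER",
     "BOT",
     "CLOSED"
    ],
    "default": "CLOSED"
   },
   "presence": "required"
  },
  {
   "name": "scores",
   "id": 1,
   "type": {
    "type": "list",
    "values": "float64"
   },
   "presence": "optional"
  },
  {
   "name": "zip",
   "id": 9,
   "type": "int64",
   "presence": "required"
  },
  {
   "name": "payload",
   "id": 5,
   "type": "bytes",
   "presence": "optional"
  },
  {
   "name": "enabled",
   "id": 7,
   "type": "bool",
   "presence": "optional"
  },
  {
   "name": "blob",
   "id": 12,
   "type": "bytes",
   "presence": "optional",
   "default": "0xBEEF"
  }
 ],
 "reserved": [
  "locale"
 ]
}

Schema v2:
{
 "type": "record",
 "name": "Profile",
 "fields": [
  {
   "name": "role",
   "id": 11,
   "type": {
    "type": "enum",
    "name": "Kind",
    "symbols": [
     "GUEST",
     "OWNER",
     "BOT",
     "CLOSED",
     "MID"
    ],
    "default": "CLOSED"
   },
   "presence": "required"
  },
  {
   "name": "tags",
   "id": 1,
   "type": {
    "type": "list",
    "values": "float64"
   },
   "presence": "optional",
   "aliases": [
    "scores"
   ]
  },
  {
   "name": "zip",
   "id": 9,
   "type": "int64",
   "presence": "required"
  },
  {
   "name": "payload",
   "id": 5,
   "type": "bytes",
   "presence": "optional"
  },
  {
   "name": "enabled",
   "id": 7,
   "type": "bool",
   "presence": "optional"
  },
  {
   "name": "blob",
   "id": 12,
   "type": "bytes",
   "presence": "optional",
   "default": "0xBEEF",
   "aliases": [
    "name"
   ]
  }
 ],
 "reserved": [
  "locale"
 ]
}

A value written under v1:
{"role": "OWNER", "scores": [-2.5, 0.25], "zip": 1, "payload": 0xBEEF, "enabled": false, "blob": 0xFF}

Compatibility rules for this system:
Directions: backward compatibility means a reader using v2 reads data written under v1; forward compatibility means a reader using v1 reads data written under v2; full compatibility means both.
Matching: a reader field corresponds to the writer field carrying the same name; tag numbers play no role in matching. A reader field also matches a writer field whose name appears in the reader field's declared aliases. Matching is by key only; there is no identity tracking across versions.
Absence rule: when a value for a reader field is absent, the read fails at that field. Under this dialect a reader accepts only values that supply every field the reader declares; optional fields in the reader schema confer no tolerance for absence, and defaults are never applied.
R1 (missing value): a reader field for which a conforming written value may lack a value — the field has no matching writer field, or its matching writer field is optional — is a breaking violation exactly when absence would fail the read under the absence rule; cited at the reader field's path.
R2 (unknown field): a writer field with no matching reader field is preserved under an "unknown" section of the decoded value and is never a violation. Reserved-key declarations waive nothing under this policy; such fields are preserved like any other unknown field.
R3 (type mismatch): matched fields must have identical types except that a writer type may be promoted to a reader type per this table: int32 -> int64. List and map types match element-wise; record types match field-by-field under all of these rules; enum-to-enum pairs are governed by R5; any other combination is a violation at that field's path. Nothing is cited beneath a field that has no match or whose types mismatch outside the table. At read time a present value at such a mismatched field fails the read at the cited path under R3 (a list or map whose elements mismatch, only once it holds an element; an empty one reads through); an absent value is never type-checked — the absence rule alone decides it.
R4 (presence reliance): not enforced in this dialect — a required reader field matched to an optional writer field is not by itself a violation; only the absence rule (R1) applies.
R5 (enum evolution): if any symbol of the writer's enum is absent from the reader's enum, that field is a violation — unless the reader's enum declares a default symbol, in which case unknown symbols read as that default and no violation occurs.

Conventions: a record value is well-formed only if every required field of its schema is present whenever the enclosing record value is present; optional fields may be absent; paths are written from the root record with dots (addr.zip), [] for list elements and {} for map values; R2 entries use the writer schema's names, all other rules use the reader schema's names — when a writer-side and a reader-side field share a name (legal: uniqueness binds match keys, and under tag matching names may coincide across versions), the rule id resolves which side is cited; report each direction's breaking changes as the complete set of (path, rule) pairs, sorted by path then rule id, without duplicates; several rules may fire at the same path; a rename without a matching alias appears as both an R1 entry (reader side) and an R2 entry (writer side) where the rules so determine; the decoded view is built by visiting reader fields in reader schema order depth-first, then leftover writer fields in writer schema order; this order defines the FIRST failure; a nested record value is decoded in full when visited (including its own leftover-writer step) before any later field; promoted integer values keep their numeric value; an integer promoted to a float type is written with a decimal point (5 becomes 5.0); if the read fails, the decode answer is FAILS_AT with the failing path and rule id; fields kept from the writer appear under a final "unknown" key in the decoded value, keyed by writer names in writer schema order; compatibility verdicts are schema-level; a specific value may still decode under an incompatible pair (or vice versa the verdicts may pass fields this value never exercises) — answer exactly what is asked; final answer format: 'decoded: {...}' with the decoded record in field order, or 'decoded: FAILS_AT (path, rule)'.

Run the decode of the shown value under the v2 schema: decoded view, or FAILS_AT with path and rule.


decoded: {"role": "OWNER", "tags": [-2.5, 0.25], "zip": 1, "payload": 0xBEEF, "enabled": false, "blob": 0xFF}

each type pair in Profile: writer, then reader
migrating the Profile value to v2:
  role := "OWNER"
  tags := [-2.5, 0.25] (from writer scores)
  zip := 1
  payload := 0xBEEF
  enabled := false
  blob := 0xFF
  => decoded: {"role": "OWNER", "tags": [-2.5, 0.25], "zip": 1, "payload": 0xBEEF, "enabled": false, "blob": 0xFF}
ruling out the remaining Profile differences:
  enum Kind (field role in record Profile): symbol MID added -> triggers nothing under the printed rules; the Profile answer is the same either way


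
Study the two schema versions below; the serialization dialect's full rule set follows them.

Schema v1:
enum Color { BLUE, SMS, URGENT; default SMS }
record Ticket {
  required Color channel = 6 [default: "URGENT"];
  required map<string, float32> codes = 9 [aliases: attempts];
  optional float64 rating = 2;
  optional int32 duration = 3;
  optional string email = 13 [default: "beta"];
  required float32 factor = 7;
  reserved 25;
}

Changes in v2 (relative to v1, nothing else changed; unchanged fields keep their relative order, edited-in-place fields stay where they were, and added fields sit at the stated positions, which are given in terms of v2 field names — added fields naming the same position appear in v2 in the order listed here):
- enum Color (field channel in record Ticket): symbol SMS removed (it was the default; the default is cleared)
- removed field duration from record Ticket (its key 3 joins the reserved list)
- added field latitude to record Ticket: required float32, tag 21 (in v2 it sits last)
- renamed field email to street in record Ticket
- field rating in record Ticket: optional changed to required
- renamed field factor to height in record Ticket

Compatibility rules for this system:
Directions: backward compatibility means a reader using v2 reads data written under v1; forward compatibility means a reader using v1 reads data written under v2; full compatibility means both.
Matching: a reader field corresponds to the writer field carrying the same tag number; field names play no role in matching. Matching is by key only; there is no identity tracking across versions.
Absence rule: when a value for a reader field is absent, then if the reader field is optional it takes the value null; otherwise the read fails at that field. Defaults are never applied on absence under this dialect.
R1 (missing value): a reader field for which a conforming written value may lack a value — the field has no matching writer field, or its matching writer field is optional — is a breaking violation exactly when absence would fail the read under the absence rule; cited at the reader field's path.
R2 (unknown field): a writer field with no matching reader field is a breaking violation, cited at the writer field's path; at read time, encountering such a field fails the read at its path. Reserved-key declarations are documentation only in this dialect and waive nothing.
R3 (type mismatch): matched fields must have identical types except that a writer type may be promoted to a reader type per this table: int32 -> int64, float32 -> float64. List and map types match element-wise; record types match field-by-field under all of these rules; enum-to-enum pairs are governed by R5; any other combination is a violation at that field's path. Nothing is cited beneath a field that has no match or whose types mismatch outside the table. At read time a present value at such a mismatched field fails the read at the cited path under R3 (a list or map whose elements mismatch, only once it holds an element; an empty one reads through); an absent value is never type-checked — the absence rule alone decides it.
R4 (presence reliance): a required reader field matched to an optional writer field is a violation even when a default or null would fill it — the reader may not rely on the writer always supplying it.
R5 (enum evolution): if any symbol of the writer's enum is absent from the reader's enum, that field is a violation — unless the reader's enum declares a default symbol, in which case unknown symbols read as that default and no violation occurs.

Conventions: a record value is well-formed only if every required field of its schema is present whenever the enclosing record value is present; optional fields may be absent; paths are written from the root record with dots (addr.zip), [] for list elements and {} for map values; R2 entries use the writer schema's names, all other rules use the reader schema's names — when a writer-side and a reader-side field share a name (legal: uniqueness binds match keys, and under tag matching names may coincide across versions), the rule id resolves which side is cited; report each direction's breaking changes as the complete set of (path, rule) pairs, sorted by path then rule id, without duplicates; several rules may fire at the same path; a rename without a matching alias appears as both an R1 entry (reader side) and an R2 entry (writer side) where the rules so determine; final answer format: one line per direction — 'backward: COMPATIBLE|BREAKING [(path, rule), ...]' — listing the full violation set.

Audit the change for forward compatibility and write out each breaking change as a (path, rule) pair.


forward: BREAKING [(latitude, R2)]

each type pair in Ticket: writer, then reader
forward on Ticket — v1 reading data written by v2:
  channel <- channel (Color -> Color, writer required)
  codes <- codes (map<string, float32> -> map<string, float32>, writer required)
  rating <- rating (float64 -> float64, writer required)
  duration: no writer-side match
  email <- street (string -> string, writer optional)
  factor <- height (float32 -> float32, writer required)
  writer field latitude has no reader counterpart
  R2 fires at latitude
  => 1 violation(s): forward is BREAKING for Ticket
ruling out the remaining Ticket differences:
  enum Color (field channel in record Ticket): symbol SMS removed (it was the default; the default is cleared) -> fires only in the backward direction of Ticket, which is not asked here
  removed field duration from record Ticket (its key 3 joins the reserved list) -> fires only in the backward direction of Ticket, which is not asked here
  renamed field email to street in record Ticket -> no rule fires on it in Ticket's dialect; the asked verdict holds
  field rating in record Ticket: optional changed to required -> fires only in the backward direction of Ticket, which is not asked here
  renamed field factor to height in record Ticket -> no rule fires on it in Ticket's dialect; the asked verdict holds
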